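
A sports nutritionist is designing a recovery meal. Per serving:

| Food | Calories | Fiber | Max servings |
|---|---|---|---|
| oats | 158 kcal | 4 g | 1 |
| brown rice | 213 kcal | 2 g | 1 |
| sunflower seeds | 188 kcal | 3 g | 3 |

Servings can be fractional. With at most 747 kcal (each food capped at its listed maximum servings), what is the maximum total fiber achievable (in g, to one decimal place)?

13.2 g

Fiber per kcal: oats 0.02532, sunflower seeds 0.01596, brown rice 0.00939.
Take 1 serving of oats: uses 158 kcal, +4.0 g fiber (running total 4.0 g).
Take 3 servings of sunflower seeds: uses 564 kcal, +9.0 g fiber (running total 13.0 g).
Take 0.1174 servings of brown rice: uses 25 kcal, +0.2 g fiber (running total 13.2 g).
Filling greedily by fiber-per-kcal is optimal for one linear limit, giving 13.2 g.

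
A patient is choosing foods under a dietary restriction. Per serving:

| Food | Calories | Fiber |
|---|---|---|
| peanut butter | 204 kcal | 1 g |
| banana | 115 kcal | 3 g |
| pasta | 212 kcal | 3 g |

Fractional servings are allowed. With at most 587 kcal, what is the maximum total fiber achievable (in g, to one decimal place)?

15.3 g

Fiber per kcal: banana 0.02609, pasta 0.01415, peanut butter 0.004902.
With no serving limits, spend the whole calories allowance on banana: 587 kcal / 115 kcal × 3 g = 15.3 g.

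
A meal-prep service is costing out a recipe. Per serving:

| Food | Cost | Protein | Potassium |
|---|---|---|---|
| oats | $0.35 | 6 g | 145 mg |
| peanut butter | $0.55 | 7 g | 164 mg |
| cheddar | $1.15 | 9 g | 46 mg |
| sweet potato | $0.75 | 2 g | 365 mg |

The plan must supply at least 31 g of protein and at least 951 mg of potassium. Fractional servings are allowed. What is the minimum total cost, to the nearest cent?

$2.21

With two linear requirements the optimum uses one or two foods; enumerate the corners.
oats only: max(31/6, 951/145) = 6.559 servings → $2.30.
peanut butter only: max(31/7, 951/164) = 5.799 servings → $3.19.
cheddar only: max(31/9, 951/46) = 20.67 servings → $23.77.
sweet potato only: max(31/2, 951/365) = 15.5 servings → $11.62.
oats + peanut butter: intersection lies outside the first quadrant.
oats + cheddar: the both-tight solution has a negative serving — not a feasible corner.
oats + sweet potato with both tight: 4.954 servings and 0.6374 servings → $2.21.
peanut butter + cheddar with both targets exact would need a negative amount; discard.
peanut butter + sweet potato with both tight: 4.227 servings and 0.7063 servings → $2.85.
cheddar + sweet potato with both tight: 2.948 servings and 2.234 servings → $5.07.
Cheapest feasible corner: $2.21.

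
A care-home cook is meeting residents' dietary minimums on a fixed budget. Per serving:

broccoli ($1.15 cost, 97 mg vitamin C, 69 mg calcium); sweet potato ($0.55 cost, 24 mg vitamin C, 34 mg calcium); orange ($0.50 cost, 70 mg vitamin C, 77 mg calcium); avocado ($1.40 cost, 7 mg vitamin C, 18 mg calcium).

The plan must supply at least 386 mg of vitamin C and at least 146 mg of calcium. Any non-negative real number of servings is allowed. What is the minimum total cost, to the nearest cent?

broccoli only: max(386/97, 146/69) = 3.979 servings → $4.58.
sweet potato only: max(386/24, 146/34) = 16.08 servings → $8.85.
orange only: max(386/70, 146/77) = 5.514 servings → $2.76.
avocado only: max(386/7, 146/18) = 55.14 servings → $77.20.
broccoli + sweet potato: the both-tight solution has a negative serving — not a feasible corner.
broccoli + orange: the both-tight solution has a negative serving — not a feasible corner.
broccoli + avocado: intersection lies outside the first quadrant.
sweet potato + orange: the both-tight solution has a negative serving — not a feasible corner.
sweet potato + avocado: intersection lies outside the first quadrant.
orange + avocado with both targets exact would need a negative amount; discard.
Cheapest feasible corner: $2.76.

$2.76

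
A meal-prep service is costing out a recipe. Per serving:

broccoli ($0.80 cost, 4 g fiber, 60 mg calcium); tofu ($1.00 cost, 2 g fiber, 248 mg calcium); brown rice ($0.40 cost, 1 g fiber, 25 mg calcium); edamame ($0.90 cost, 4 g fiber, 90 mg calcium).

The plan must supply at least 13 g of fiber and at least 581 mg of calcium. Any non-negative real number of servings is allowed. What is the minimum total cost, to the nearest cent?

broccoli only: max(13/4, 581/60) = 9.683 servings → $7.75.
tofu only: max(13/2, 581/248) = 6.5 servings → $6.50.
brown rice only: max(13/1, 581/25) = 23.24 servings → $9.30.
edamame only: max(13/4, 581/90) = 6.456 servings → $5.81.
broccoli + tofu with both tight: 2.365 servings and 1.771 servings → $3.66.
broccoli + brown rice: intersection lies outside the first quadrant.
broccoli + edamame with both targets exact would need a negative amount; discard.
tofu + brown rice with both tight: 1.293 servings and 10.41 servings → $5.46.
tofu + edamame with both tight: 1.421 servings and 2.539 servings → $3.71.
brown rice + edamame: intersection lies outside the first quadrant.
Cheapest feasible corner: $3.66.

$3.66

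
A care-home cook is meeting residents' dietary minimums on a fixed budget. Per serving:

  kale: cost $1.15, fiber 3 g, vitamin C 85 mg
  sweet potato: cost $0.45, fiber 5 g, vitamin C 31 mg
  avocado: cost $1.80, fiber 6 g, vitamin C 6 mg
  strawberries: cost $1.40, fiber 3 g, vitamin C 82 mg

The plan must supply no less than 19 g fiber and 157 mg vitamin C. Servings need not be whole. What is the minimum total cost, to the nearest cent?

$2.23

This is a tiny linear program; its minimum lies at a vertex of the feasible set. List the vertices and price them.
kale only: max(19/3, 157/85) = 6.333 servings → $7.28.
sweet potato only: max(19/5, 157/31) = 5.065 servings → $2.28.
avocado only: max(19/6, 157/6) = 26.17 servings → $47.10.
strawberries only: max(19/3, 157/82) = 6.333 servings → $8.87.
kale + sweet potato with both tight: 0.5904 servings and 3.446 servings → $2.23.
kale + avocado with both tight: 1.683 servings and 2.325 servings → $6.12.
kale + strawberries: the both-tight solution has a negative serving — not a feasible corner.
sweet potato + avocado with both targets exact would need a negative amount; discard.
sweet potato + strawberries with both tight: 3.429 servings and 0.6183 servings → $2.41.
avocado + strawberries with both tight: 2.293 servings and 1.747 servings → $6.57.
The minimum over all feasible corners is $2.23.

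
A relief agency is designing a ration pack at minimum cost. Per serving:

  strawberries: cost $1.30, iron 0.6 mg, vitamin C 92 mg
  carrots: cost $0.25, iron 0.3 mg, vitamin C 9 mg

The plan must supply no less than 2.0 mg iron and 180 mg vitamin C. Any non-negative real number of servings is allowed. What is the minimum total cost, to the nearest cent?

$2.96

An LP optimum is at a vertex; with two nutrient constraints at most two foods are used. Check each candidate.
strawberries only: max(2.0/0.6, 180/92) = 3.333 servings → $4.33.
carrots only: max(2.0/0.3, 180/9) = 20 servings → $5.00.
strawberries + carrots with both tight: 1.622 servings and 3.423 servings → $2.96.
Cheapest feasible corner: $2.96.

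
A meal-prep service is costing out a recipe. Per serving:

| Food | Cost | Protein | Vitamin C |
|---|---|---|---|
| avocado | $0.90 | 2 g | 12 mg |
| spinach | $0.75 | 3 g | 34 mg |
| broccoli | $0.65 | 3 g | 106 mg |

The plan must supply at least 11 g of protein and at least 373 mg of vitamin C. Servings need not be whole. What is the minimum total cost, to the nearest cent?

At the optimum either one food covers both requirements or two foods hit both targets exactly; no other combination can be cheaper.
avocado only: max(11/2, 373/12) = 31.08 servings → $27.98.
spinach only: max(11/3, 373/34) = 10.97 servings → $8.23.
broccoli only: max(11/3, 373/106) = 3.667 servings → $2.38.
avocado + spinach with both targets exact would need a negative amount; discard.
avocado + broccoli with both tight: 0.267 servings and 3.489 servings → $2.51.
spinach + broccoli with both tight: 0.2176 servings and 3.449 servings → $2.41.
Cheapest feasible corner: $2.38.

$2.38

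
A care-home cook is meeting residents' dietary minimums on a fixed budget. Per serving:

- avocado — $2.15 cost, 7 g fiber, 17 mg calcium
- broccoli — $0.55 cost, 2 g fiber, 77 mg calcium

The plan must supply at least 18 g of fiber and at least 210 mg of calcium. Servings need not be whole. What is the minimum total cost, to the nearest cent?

$4.95

For a min-cost LP with two ≥-constraints, a basic feasible solution has at most two positive variables.
avocado only: max(18/7, 210/17) = 12.35 servings → $26.56.
broccoli only: max(18/2, 210/77) = 9 servings → $4.95.
avocado + broccoli with both tight: 1.913 servings and 2.305 servings → $5.38.
So the least-cost plan costs $4.95.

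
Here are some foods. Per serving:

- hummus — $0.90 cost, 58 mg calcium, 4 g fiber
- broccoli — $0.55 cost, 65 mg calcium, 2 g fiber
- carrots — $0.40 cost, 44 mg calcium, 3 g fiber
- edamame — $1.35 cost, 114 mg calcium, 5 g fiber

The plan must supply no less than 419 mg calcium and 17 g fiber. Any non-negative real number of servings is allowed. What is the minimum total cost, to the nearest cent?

A basic optimal solution has at most two foods positive. Try each food alone and each pair with both targets met exactly.
hummus only: max(419/58, 17/4) = 7.224 servings → $6.50.
broccoli only: max(419/65, 17/2) = 8.5 servings → $4.67.
carrots only: max(419/44, 17/3) = 9.523 servings → $3.81.
edamame only: max(419/114, 17/5) = 3.675 servings → $4.96.
hummus + broccoli with both tight: 1.854 servings and 4.792 servings → $4.30.
hummus + carrots: the both-tight solution has a negative serving — not a feasible corner.
hummus + edamame: intersection lies outside the first quadrant.
broccoli + carrots with both tight: 4.757 servings and 2.495 servings → $3.61.
broccoli + edamame with both tight: 1.619 servings and 2.753 servings → $4.61.
carrots + edamame: the both-tight solution has a negative serving — not a feasible corner.
Cheapest feasible corner: $3.61.

$3.61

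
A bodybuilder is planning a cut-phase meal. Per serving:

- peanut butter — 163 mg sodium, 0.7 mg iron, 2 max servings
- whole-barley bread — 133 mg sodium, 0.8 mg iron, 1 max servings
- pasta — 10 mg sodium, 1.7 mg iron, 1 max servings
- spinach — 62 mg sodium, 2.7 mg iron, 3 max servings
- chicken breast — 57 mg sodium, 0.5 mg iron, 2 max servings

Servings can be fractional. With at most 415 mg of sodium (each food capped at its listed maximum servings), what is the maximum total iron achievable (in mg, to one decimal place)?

Iron per mg sodium: pasta 0.17, spinach 0.04355, chicken breast 0.008772, whole-barley bread 0.006015, peanut butter 0.004294.
Take 1 serving of pasta: uses 10 mg sodium, +1.7 mg iron (running total 1.7 mg).
Take 3 servings of spinach: uses 186 mg sodium, +8.1 mg iron (running total 9.8 mg).
Take 2 servings of chicken breast: uses 114 mg sodium, +1.0 mg iron (running total 10.8 mg).
Take 0.7895 servings of whole-barley bread: uses 105 mg sodium, +0.6 mg iron (running total 11.4 mg).
Filling greedily by iron-per-mg sodium is optimal for one linear limit, giving 11.4 mg.

11.4 mg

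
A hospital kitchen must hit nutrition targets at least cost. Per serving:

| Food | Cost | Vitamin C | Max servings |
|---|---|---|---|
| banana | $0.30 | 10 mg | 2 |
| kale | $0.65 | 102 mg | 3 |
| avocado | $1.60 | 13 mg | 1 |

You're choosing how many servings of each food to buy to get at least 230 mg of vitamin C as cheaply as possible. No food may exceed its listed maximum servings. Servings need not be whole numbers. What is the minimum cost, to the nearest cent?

$1.47

Cost per mg of vitamin C: kale $0.0064, banana $0.0300, avocado $0.1231.
Take 2.255 servings of kale: +230.0 mg vitamin C for $1.47 (total $1.47, still need 0.0 mg).
Filling from the cheapest source first is optimal under one linear minimum: $1.47.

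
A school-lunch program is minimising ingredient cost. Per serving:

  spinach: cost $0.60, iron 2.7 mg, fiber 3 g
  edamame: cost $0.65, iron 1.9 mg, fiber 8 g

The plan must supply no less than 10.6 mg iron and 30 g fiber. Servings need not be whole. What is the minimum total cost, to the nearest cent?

$3.06

spinach only: max(10.6/2.7, 30/3) = 10 servings → $6.00.
edamame only: max(10.6/1.9, 30/8) = 5.579 servings → $3.63.
spinach + edamame with both tight: 1.748 servings and 3.094 servings → $3.06.
So the least-cost plan costs $3.06.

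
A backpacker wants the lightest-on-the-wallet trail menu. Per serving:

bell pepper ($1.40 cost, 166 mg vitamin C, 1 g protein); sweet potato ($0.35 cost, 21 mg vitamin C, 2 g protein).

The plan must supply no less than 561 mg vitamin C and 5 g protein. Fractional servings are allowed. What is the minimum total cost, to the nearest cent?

$4.88

Check every corner: each single food scaled to meet both minima, and each pair solved so both constraints bind.
bell pepper only: max(561/166, 5/1) = 5 servings → $7.00.
sweet potato only: max(561/21, 5/2) = 26.71 servings → $9.35.
bell pepper + sweet potato with both tight: 3.27 servings and 0.865 servings → $4.88.
Cheapest feasible corner: $4.88.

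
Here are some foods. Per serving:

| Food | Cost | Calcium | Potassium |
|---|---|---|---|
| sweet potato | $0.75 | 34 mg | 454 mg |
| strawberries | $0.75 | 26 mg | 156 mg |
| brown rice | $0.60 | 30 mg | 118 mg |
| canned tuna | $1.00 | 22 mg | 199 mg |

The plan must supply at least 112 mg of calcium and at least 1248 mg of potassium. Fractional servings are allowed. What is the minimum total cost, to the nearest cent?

$2.42

Two binding constraints pin down two serving amounts, so the optimal mix uses at most two foods. The candidates are each food alone (scaled to the tighter of calcium/potassium) and each pair with both constraints tight.
sweet potato only: max(112/34, 1248/454) = 3.294 servings → $2.47.
strawberries only: max(112/26, 1248/156) = 8 servings → $6.00.
brown rice only: max(112/30, 1248/118) = 10.58 servings → $6.35.
canned tuna only: max(112/22, 1248/199) = 6.271 servings → $6.27.
sweet potato + strawberries with both tight: 2.304 servings and 1.295 servings → $2.70.
sweet potato + brown rice with both tight: 2.521 servings and 0.8759 servings → $2.42.
sweet potato + canned tuna with both tight: 1.604 servings and 2.612 servings → $3.82.
strawberries + brown rice: intersection lies outside the first quadrant.
strawberries + canned tuna with both targets exact would need a negative amount; discard.
brown rice + canned tuna: the both-tight solution has a negative serving — not a feasible corner.
So the least-cost plan costs $2.42.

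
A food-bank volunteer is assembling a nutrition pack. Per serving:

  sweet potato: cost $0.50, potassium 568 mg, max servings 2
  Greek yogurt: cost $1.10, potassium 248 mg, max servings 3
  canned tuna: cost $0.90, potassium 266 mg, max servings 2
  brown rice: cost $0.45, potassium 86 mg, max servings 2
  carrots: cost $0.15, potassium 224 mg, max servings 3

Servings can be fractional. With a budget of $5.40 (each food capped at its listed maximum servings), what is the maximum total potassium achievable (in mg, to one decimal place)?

Potassium per dollar: carrots 1493, sweet potato 1136, canned tuna 295.6, Greek yogurt 225.5, brown rice 191.1.
Take 3 servings of carrots: spends $0.45, +672.0 mg potassium (running total 672.0 mg).
Take 2 servings of sweet potato: spends $1.00, +1136.0 mg potassium (running total 1808.0 mg).
Take 2 servings of canned tuna: spends $1.80, +532.0 mg potassium (running total 2340.0 mg).
Take 1.955 servings of Greek yogurt: spends $2.15, +484.7 mg potassium (running total 2824.7 mg).
Filling greedily by potassium-per-dollar is optimal for one linear limit, giving 2824.7 mg.

2824.7 mg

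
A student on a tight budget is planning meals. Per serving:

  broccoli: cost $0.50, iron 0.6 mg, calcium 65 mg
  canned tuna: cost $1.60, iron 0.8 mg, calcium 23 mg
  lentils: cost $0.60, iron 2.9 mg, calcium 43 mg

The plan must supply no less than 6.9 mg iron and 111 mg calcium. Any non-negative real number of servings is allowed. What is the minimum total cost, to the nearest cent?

$1.49

The cheapest plan sits at a corner of the feasible region — with two constraints it uses at most two foods.
broccoli only: max(6.9/0.6, 111/65) = 11.5 servings → $5.75.
canned tuna only: max(6.9/0.8, 111/23) = 8.625 servings → $13.80.
lentils only: max(6.9/2.9, 111/43) = 2.581 servings → $1.55.
broccoli + canned tuna: the both-tight solution has a negative serving — not a feasible corner.
broccoli + lentils with both tight: 0.1549 servings and 2.347 servings → $1.49.
canned tuna + lentils with both tight: 0.7802 servings and 2.164 servings → $2.55.
So the least-cost plan costs $1.49.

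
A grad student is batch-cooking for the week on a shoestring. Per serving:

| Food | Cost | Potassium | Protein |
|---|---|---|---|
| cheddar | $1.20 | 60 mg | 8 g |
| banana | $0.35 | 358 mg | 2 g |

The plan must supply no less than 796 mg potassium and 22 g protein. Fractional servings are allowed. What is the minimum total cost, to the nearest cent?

For a min-cost LP with two ≥-constraints, a basic feasible solution has at most two positive variables.
cheddar only: max(796/60, 22/8) = 13.27 servings → $15.92.
banana only: max(796/358, 22/2) = 11 servings → $3.85.
cheddar + banana with both tight: 2.29 servings and 1.84 servings → $3.39.
Cheapest feasible corner: $3.39.

$3.39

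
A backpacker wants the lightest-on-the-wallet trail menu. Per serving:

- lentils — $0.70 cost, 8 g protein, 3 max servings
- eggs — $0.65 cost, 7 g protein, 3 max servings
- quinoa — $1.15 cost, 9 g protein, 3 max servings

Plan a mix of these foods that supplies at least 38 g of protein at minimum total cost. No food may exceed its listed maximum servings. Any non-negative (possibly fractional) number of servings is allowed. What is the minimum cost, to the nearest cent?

Cost per g of protein: lentils $0.0875, eggs $0.0929, quinoa $0.1278.
Take 3 servings of lentils: +24.0 g protein for $2.10 (total $2.10, still need 14.0 g).
Take 2 servings of eggs: +14.0 g protein for $1.30 (total $3.40, still need 0.0 g).
Greedy by cheapest-per-g is optimal for a single linear constraint, so the minimum cost is $3.40.

$3.40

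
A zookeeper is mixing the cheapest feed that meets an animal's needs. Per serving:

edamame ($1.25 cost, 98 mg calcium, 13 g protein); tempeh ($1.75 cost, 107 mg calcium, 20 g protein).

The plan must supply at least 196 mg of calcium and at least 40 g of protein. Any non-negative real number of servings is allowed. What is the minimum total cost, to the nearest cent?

For a min-cost LP with two ≥-constraints, a basic feasible solution has at most two positive variables.
edamame only: max(196/98, 40/13) = 3.077 servings → $3.85.
tempeh only: max(196/107, 40/20) = 2 servings → $3.50.
edamame + tempeh: intersection lies outside the first quadrant.
Cheapest feasible corner: $3.50.

$3.50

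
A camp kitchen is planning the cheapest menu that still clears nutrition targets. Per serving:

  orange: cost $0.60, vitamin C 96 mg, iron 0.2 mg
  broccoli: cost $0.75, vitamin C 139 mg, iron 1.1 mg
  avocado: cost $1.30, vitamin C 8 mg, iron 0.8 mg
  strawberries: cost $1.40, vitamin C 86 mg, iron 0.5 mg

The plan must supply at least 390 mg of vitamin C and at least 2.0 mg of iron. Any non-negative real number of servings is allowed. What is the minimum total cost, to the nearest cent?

$2.10

For a min-cost LP with two ≥-constraints, a basic feasible solution has at most two positive variables.
orange only: max(390/96, 2.0/0.2) = 10 servings → $6.00.
broccoli only: max(390/139, 2.0/1.1) = 2.806 servings → $2.10.
avocado only: max(390/8, 2.0/0.8) = 48.75 servings → $63.38.
strawberries only: max(390/86, 2.0/0.5) = 4.535 servings → $6.35.
orange + broccoli with both tight: 1.941 servings and 1.465 servings → $2.26.
orange + avocado with both tight: 3.936 servings and 1.516 servings → $4.33.
orange + strawberries with both tight: 0.7468 servings and 3.701 servings → $5.63.
broccoli + avocado: the both-tight solution has a negative serving — not a feasible corner.
broccoli + strawberries: the both-tight solution has a negative serving — not a feasible corner.
avocado + strawberries: the both-tight solution has a negative serving — not a feasible corner.
So the least-cost plan costs $2.10.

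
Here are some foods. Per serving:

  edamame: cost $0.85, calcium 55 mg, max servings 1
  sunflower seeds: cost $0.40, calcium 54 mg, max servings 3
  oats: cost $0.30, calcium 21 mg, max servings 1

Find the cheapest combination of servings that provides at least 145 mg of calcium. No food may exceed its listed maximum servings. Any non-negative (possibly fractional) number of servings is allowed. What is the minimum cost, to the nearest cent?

$1.07

Cost per mg of calcium: sunflower seeds $0.0074, oats $0.0143, edamame $0.0155.
Take 2.685 servings of sunflower seeds: +145.0 mg calcium for $1.07 (total $1.07, still need 0.0 mg).
Greedy by cheapest-per-mg is optimal for a single linear constraint, so the minimum cost is $1.07.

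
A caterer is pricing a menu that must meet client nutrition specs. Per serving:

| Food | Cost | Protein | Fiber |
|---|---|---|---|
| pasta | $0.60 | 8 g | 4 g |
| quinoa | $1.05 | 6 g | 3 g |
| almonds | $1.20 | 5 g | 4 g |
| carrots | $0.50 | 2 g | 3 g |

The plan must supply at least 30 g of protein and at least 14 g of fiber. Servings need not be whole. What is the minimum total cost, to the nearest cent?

A basic optimal solution has at most two foods positive. Try each food alone and each pair with both targets met exactly.
pasta only: max(30/8, 14/4) = 3.75 servings → $2.25.
quinoa only: max(30/6, 14/3) = 5 servings → $5.25.
almonds only: max(30/5, 14/4) = 6 servings → $7.20.
carrots only: max(30/2, 14/3) = 15 servings → $7.50.
pasta + quinoa (both tight): parallel constraints — no distinct corner.
pasta + almonds: intersection lies outside the first quadrant.
pasta + carrots: intersection lies outside the first quadrant.
quinoa + almonds: intersection lies outside the first quadrant.
quinoa + carrots: intersection lies outside the first quadrant.
almonds + carrots with both targets exact would need a negative amount; discard.
The minimum over all feasible corners is $2.25.

$2.25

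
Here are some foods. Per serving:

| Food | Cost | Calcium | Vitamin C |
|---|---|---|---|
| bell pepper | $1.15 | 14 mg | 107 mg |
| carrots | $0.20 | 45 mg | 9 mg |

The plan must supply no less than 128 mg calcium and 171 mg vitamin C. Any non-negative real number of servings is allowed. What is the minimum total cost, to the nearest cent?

The cheapest plan sits at a corner of the feasible region — with two constraints it uses at most two foods.
bell pepper only: max(128/14, 171/107) = 9.143 servings → $10.51.
carrots only: max(128/45, 171/9) = 19 servings → $3.80.
bell pepper + carrots with both tight: 1.395 servings and 2.41 servings → $2.09.
So the least-cost plan costs $2.09.

$2.09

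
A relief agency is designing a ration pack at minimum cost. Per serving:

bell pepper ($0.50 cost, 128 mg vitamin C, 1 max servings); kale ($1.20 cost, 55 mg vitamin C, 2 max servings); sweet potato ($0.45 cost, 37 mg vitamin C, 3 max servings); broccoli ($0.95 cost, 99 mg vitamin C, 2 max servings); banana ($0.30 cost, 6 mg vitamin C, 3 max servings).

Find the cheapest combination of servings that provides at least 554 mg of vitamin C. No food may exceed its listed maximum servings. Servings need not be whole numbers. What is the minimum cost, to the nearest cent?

Cost per mg of vitamin C: bell pepper $0.0039, broccoli $0.0096, sweet potato $0.0122, kale $0.0218, banana $0.0500.
Take 1 serving of bell pepper: +128.0 mg vitamin C for $0.50 (total $0.50, still need 426.0 mg).
Take 2 servings of broccoli: +198.0 mg vitamin C for $1.90 (total $2.40, still need 228.0 mg).
Take 3 servings of sweet potato: +111.0 mg vitamin C for $1.35 (total $3.75, still need 117.0 mg).
Take 2 servings of kale: +110.0 mg vitamin C for $2.40 (total $6.15, still need 7.0 mg).
Take 1.167 servings of banana: +7.0 mg vitamin C for $0.35 (total $6.50, still need 0.0 mg).
Greedy by cheapest-per-mg is optimal for a single linear constraint, so the minimum cost is $6.50.

$6.50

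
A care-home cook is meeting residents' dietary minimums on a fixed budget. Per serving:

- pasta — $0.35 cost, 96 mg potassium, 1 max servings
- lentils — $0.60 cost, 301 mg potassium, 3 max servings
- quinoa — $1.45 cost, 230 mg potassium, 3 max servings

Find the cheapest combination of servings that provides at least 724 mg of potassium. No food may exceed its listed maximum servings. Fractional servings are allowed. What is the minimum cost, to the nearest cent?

Cost per mg of potassium: lentils $0.0020, pasta $0.0036, quinoa $0.0063.
Take 2.405 servings of lentils: +724.0 mg potassium for $1.44 (total $1.44, still need 0.0 mg).
Greedy by cheapest-per-mg is optimal for a single linear constraint, so the minimum cost is $1.44.

$1.44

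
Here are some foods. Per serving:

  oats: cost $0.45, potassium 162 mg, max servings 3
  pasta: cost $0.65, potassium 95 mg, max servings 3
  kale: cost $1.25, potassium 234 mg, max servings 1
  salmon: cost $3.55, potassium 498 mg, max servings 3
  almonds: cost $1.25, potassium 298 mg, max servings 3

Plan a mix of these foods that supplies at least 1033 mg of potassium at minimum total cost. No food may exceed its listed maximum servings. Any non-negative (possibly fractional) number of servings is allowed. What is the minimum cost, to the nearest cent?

Cost per mg of potassium: oats $0.0028, almonds $0.0042, kale $0.0053, pasta $0.0068, salmon $0.0071.
Take 3 servings of oats: +486.0 mg potassium for $1.35 (total $1.35, still need 547.0 mg).
Take 1.836 servings of almonds: +547.0 mg potassium for $2.29 (total $3.64, still need 0.0 mg).
Greedy by cheapest-per-mg is optimal for a single linear constraint, so the minimum cost is $3.64.

$3.64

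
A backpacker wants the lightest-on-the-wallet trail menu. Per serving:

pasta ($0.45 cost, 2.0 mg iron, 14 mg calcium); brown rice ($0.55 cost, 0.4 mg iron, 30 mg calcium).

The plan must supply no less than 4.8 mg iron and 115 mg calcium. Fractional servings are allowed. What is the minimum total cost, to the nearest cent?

$2.46

Check every corner: each single food scaled to meet both minima, and each pair solved so both constraints bind.
pasta only: max(4.8/2.0, 115/14) = 8.214 servings → $3.70.
brown rice only: max(4.8/0.4, 115/30) = 12 servings → $6.60.
pasta + brown rice with both tight: 1.801 servings and 2.993 servings → $2.46.
The minimum over all feasible corners is $2.46.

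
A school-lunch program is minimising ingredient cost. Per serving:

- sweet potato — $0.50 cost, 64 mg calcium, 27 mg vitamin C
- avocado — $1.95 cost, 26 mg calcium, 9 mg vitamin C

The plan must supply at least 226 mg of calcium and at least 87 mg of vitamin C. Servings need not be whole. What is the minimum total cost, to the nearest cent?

$1.77

The cheapest plan sits at a corner of the feasible region — with two constraints it uses at most two foods.
sweet potato only: max(226/64, 87/27) = 3.531 servings → $1.77.
avocado only: max(226/26, 87/9) = 9.667 servings → $18.85.
sweet potato + avocado with both tight: 1.81 servings and 4.238 servings → $9.17.
So the least-cost plan costs $1.77.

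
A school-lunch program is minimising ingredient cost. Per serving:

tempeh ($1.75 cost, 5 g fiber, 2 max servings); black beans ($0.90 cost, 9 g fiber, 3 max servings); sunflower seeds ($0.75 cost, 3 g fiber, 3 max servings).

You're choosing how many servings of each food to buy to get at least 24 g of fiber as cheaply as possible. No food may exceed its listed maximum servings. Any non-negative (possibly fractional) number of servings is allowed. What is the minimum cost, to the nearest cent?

$2.40

Cost per g of fiber: black beans $0.1000, sunflower seeds $0.2500, tempeh $0.3500.
Take 2.667 servings of black beans: +24.0 g fiber for $2.40 (total $2.40, still need 0.0 g).
Filling from the cheapest source first is optimal under one linear minimum: $2.40.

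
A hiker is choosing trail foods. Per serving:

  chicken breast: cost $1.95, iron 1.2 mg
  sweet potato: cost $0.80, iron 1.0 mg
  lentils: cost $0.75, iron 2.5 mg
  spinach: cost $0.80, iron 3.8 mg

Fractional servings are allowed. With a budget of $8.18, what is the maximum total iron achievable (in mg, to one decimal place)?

38.9 mg

Iron per dollar: spinach 4.75, lentils 3.333, sweet potato 1.25, chicken breast 0.6154.
With no serving limits, spend the whole cost allowance on spinach: $8.18 / $0.80 × 3.8 mg = 38.9 mg.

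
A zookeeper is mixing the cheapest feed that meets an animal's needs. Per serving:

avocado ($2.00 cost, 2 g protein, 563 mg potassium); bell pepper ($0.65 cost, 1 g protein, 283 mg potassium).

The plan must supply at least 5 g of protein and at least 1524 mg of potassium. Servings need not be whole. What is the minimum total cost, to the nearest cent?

$3.50

At the optimum either one food covers both requirements or two foods hit both targets exactly; no other combination can be cheaper.
avocado only: max(5/2, 1524/563) = 2.707 servings → $5.41.
bell pepper only: max(5/1, 1524/283) = 5.385 servings → $3.50.
avocado + bell pepper: intersection lies outside the first quadrant.
Cheapest feasible corner: $3.50.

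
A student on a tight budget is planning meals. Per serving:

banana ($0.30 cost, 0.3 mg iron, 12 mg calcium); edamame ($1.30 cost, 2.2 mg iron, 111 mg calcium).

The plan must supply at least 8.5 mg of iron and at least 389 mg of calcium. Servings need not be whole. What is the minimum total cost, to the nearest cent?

$5.02

Compare the cost at each extreme point of the feasible region.
banana only: max(8.5/0.3, 389/12) = 32.42 servings → $9.72.
edamame only: max(8.5/2.2, 389/111) = 3.864 servings → $5.02.
banana + edamame with both tight: 12.71 servings and 2.13 servings → $6.58.
Cheapest feasible corner: $5.02.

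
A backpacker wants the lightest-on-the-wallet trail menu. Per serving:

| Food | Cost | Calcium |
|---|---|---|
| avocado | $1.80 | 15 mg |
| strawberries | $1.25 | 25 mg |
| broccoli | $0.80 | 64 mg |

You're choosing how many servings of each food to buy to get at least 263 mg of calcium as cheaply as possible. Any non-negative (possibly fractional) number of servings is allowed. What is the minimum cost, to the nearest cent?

Cost per mg of calcium: broccoli $0.0125, strawberries $0.0500, avocado $0.1200.
With no serving limits, use only broccoli: 263 mg / 64 mg = 4.109 servings × $0.80 = $3.29.

$3.29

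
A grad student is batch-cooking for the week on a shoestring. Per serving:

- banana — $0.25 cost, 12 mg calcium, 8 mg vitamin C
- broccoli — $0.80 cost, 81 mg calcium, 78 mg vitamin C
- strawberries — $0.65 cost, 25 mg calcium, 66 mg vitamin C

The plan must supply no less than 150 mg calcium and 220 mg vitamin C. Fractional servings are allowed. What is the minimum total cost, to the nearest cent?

$2.21

With two linear requirements the optimum uses one or two foods; enumerate the corners.
banana only: max(150/12, 220/8) = 27.5 servings → $6.88.
broccoli only: max(150/81, 220/78) = 2.821 servings → $2.26.
strawberries only: max(150/25, 220/66) = 6 servings → $3.90.
banana + broccoli: the both-tight solution has a negative serving — not a feasible corner.
banana + strawberries with both tight: 7.432 servings and 2.432 servings → $3.44.
broccoli + strawberries with both tight: 1.296 servings and 1.802 servings → $2.21.
So the least-cost plan costs $2.21.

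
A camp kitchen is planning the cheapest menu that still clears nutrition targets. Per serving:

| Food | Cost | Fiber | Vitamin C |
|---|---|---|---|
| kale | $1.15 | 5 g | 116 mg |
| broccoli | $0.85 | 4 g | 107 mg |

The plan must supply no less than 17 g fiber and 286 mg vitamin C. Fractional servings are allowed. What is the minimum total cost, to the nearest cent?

kale only: max(17/5, 286/116) = 3.4 servings → $3.91.
broccoli only: max(17/4, 286/107) = 4.25 servings → $3.61.
kale + broccoli: intersection lies outside the first quadrant.
The minimum over all feasible corners is $3.61.

$3.61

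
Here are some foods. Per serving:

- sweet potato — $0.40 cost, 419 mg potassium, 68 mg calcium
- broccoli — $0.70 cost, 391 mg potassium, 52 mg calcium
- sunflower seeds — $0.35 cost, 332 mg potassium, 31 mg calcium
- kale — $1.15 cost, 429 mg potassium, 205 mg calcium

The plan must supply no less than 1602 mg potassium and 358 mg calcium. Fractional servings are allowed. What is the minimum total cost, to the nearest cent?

Minimising a linear cost over {potassium ≥ 1602, calcium ≥ 358, servings ≥ 0} — the optimum is at a vertex, using one or two foods.
sweet potato only: max(1602/419, 358/68) = 5.265 servings → $2.11.
broccoli only: max(1602/391, 358/52) = 6.885 servings → $4.82.
sunflower seeds only: max(1602/332, 358/31) = 11.55 servings → $4.04.
kale only: max(1602/429, 358/205) = 3.734 servings → $4.29.
sweet potato + broccoli with both targets exact would need a negative amount; discard.
sweet potato + sunflower seeds: the both-tight solution has a negative serving — not a feasible corner.
sweet potato + kale with both tight: 3.082 servings and 0.724 servings → $2.07.
broccoli + sunflower seeds with both targets exact would need a negative amount; discard.
broccoli + kale with both tight: 3.022 servings and 0.9797 servings → $3.24.
sunflower seeds + kale with both tight: 3.193 servings and 1.264 servings → $2.57.
Cheapest feasible corner: $2.07.

$2.07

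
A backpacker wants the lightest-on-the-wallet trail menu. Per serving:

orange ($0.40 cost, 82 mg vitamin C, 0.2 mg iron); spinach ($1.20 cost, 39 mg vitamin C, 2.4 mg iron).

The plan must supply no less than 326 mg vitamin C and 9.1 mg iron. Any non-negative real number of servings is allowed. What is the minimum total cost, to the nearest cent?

$5.23

Two binding constraints pin down two serving amounts, so the optimal mix uses at most two foods. The candidates are each food alone (scaled to the tighter of vitamin C/iron) and each pair with both constraints tight.
orange only: max(326/82, 9.1/0.2) = 45.5 servings → $18.20.
spinach only: max(326/39, 9.1/2.4) = 8.359 servings → $10.03.
orange + spinach with both tight: 2.262 servings and 3.603 servings → $5.23.
Cheapest feasible corner: $5.23.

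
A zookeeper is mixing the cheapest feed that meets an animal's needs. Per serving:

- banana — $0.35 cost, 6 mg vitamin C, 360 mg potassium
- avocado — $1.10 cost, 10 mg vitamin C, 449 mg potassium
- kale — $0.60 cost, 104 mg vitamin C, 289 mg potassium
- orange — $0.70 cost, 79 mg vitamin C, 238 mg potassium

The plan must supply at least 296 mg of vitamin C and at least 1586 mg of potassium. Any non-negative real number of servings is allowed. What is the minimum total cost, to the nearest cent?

$2.41

With two linear requirements the optimum uses one or two foods; enumerate the corners.
banana only: max(296/6, 1586/360) = 49.33 servings → $17.27.
avocado only: max(296/10, 1586/449) = 29.6 servings → $32.56.
kale only: max(296/104, 1586/289) = 5.488 servings → $3.29.
orange only: max(296/79, 1586/238) = 6.664 servings → $4.66.
banana + avocado: intersection lies outside the first quadrant.
banana + kale with both tight: 2.224 servings and 2.718 servings → $2.41.
banana + orange with both tight: 2.03 servings and 3.593 servings → $3.23.
avocado + kale with both tight: 1.813 servings and 2.672 servings → $3.60.
avocado + orange with both tight: 1.657 servings and 3.537 servings → $4.30.
kale + orange: intersection lies outside the first quadrant.
The minimum over all feasible corners is $2.41.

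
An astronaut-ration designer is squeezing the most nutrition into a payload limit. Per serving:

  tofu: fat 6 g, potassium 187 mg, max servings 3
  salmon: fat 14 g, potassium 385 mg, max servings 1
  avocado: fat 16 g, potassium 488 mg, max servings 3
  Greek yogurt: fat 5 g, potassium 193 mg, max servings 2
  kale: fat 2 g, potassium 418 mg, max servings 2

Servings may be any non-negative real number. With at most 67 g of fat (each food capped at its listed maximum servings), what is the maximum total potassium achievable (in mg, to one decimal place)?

Potassium per g fat: kale 209, Greek yogurt 38.6, tofu 31.17, avocado 30.5, salmon 27.5.
Take 2 servings of kale: uses 4 g fat, +836.0 mg potassium (running total 836.0 mg).
Take 2 servings of Greek yogurt: uses 10 g fat, +386.0 mg potassium (running total 1222.0 mg).
Take 3 servings of tofu: uses 18 g fat, +561.0 mg potassium (running total 1783.0 mg).
Take 2.188 servings of avocado: uses 35 g fat, +1067.5 mg potassium (running total 2850.5 mg).
Filling greedily by potassium-per-g fat is optimal for one linear limit, giving 2850.5 mg.

2850.5 mg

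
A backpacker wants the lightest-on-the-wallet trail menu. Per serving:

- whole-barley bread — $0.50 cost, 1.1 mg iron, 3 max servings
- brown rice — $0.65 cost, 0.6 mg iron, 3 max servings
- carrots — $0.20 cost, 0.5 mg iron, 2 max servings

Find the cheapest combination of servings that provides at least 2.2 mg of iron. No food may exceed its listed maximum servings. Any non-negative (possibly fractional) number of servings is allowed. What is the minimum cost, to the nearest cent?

Cost per mg of iron: carrots $0.4000, whole-barley bread $0.4545, brown rice $1.0833.
Take 2 servings of carrots: +1.0 mg iron for $0.40 (total $0.40, still need 1.2 mg).
Take 1.091 servings of whole-barley bread: +1.2 mg iron for $0.55 (total $0.95, still need 0.0 mg).
Greedy by cheapest-per-mg is optimal for a single linear constraint, so the minimum cost is $0.95.

$0.95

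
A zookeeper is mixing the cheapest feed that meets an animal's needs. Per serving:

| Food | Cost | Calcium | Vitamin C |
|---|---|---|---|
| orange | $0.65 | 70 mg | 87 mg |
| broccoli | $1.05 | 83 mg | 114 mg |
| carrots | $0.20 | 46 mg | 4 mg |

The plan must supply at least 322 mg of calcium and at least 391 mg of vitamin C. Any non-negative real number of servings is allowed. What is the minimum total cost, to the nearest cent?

$2.95

Two binding constraints pin down two serving amounts, so the optimal mix uses at most two foods. The candidates are each food alone (scaled to the tighter of calcium/vitamin C) and each pair with both constraints tight.
orange only: max(322/70, 391/87) = 4.6 servings → $2.99.
broccoli only: max(322/83, 391/114) = 3.88 servings → $4.07.
carrots only: max(322/46, 391/4) = 97.75 servings → $19.55.
orange + broccoli: intersection lies outside the first quadrant.
orange + carrots with both tight: 4.486 servings and 0.173 servings → $2.95.
broccoli + carrots with both tight: 3.399 servings and 0.8662 servings → $3.74.
Cheapest feasible corner: $2.95.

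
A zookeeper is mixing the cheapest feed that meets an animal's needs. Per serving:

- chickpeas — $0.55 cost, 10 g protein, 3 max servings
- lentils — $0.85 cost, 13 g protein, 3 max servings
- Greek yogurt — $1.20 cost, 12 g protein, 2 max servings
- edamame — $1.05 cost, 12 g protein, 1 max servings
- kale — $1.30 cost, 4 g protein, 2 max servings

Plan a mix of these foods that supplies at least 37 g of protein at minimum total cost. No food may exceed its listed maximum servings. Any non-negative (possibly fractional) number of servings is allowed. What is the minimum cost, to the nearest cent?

Cost per g of protein: chickpeas $0.0550, lentils $0.0654, edamame $0.0875, Greek yogurt $0.1000, kale $0.3250.
Take 3 servings of chickpeas: +30.0 g protein for $1.65 (total $1.65, still need 7.0 g).
Take 0.5385 servings of lentils: +7.0 g protein for $0.46 (total $2.11, still need 0.0 g).
Filling from the cheapest source first is optimal under one linear minimum: $2.11.

$2.11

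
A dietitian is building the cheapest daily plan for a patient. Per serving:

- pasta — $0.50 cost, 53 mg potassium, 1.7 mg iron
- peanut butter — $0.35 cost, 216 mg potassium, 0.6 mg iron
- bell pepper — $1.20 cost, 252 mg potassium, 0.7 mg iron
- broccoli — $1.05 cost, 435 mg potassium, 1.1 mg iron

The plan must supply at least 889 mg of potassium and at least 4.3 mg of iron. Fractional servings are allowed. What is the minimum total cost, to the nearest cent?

$1.93

The cheapest plan sits at a corner of the feasible region — with two constraints it uses at most two foods.
pasta only: max(889/53, 4.3/1.7) = 16.77 servings → $8.39.
peanut butter only: max(889/216, 4.3/0.6) = 7.167 servings → $2.51.
bell pepper only: max(889/252, 4.3/0.7) = 6.143 servings → $7.37.
broccoli only: max(889/435, 4.3/1.1) = 3.909 servings → $4.10.
pasta + peanut butter with both tight: 1.179 servings and 3.826 servings → $1.93.
pasta + bell pepper with both tight: 1.179 servings and 3.28 servings → $4.53.
pasta + broccoli with both tight: 1.31 servings and 1.884 servings → $2.63.
peanut butter + bell pepper (both tight): parallel constraints — no distinct corner.
peanut butter + broccoli: intersection lies outside the first quadrant.
bell pepper + broccoli: the both-tight solution has a negative serving — not a feasible corner.
The minimum over all feasible corners is $1.93.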